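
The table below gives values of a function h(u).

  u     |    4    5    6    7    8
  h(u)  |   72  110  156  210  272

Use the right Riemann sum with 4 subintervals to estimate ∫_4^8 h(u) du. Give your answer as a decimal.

748

Δu = 1.
Sum = 1·[110 + 156 + 210 + 272] = 748.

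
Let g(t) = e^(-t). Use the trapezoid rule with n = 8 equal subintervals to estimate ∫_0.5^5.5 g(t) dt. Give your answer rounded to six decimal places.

0.621928

Δt = (5.5 − 0.5)/8 = 0.625.
g(0.5) ≈ 0.606531, g(1.125) ≈ 0.324652, g(1.75) ≈ 0.173774, g(2.375) ≈ 0.093014, g(3) ≈ 0.049787, g(3.625) ≈ 0.026649, g(4.25) ≈ 0.014264, g(4.875) ≈ 0.007635, g(5.5) ≈ 0.004087.
T_8 = (Δt/2)·[g(t_0) + 2g(t_1) + ... + 2g(t_{7}) + g(t_8)].
Sum ≈ 0.621928.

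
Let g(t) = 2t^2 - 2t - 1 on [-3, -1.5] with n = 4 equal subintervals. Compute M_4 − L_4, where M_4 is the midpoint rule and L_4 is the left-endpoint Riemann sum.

-3.19921875

M_4 = 20.96484375.
L_4 = 24.1640625.
M_4 − L_4 = -3.19921875.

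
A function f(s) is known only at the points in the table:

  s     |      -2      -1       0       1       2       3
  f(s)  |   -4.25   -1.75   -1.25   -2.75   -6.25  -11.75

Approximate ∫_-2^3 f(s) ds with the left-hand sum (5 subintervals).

-16.25

Δs = 1.
Sum = 1·[(-4.25) + (-1.75) + (-1.25) + (-2.75) + (-6.25)] = -16.25.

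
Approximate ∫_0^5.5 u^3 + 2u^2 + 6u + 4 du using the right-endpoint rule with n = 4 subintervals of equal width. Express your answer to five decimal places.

648.86035

Δu = (5.5 − 0)/4 = 1.375.
Right endpoints: 1.375, 2.75, 4.125, 5.5.
f(1.375) = 9539/512, f(2.75) = 56.421875, f(4.125) = 68081/512, f(5.5) = 263.875.
Sum = Δu · [f(1.375) + f(2.75) + f(4.125) + f(5.5)].
Sum ≈ 648.86035.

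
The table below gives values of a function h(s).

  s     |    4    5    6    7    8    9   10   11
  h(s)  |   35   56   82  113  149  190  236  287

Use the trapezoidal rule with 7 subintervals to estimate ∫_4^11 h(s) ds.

Δs = 1.
T_7 = (1/2)·[35 + 2·56 + 2·82 + 2·113 + 2·149 + 2·190 + 2·236 + 287] = 987.

987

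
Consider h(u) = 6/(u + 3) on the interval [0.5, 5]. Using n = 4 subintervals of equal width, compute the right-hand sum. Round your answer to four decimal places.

Δu = (5 − 0.5)/4 = 1.125.
Right endpoints: 1.625, 2.75, 3.875, 5.
h(1.625) = 48/37, h(2.75) = 24/23, h(3.875) = 48/55, h(5) = 0.75.
Sum = Δu · [h(1.625) + h(2.75) + h(3.875) + h(5)].
Sum ≈ 4.4589.

4.4589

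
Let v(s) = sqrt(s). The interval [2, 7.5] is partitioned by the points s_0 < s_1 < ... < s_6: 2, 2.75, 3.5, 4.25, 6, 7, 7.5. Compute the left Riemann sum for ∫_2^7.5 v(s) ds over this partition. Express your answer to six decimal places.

Subinterval widths: 0.75, 0.75, 0.75, 1.75, 1, 0.5.
Left endpoints: 2, 2.75, 3.5, 4.25, 6, 7.
v(2) ≈ 1.414214, v(2.75) ≈ 1.658312, v(3.5) ≈ 1.870829, v(4.25) ≈ 2.061553, v(6) ≈ 2.449490, v(7) ≈ 2.645751.
Sum = Σ Δs_i · v(s_i).
Sum ≈ 11.087599.

11.087599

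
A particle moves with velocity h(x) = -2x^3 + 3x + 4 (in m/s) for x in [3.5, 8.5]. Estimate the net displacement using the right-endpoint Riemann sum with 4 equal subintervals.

Δx = (8.5 − 3.5)/4 = 1.25.
Right endpoints: 4.75, 6, 7.25, 8.5.
h(4.75) = -196.09375, h(6) = -410, h(7.25) = -736.40625, h(8.5) = -1198.75.
Sum = Δx · [h(4.75) + h(6) + h(7.25) + h(8.5)].
Sum = -3176.5625.

-3176.5625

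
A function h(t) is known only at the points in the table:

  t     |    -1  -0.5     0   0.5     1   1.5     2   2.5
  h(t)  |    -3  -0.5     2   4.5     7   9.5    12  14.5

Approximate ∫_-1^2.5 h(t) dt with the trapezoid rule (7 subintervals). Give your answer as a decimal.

20.125

Δt = 0.5.
T_7 = (0.5/2)·[(-3) + 2·(-0.5) + 2·2 + 2·4.5 + 2·7 + 2·9.5 + 2·12 + 14.5] = 20.125.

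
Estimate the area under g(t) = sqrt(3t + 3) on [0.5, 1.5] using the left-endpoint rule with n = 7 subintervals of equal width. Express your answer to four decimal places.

2.3987

Δt = (1.5 − 0.5)/7 = 1/7.
Left endpoints: 0.5, 9/14, 11/14, 13/14, 15/14, 17/14, 19/14.
g(0.5) ≈ 2.1213, g(9/14) ≈ 2.2200, g(11/14) ≈ 2.3146, g(13/14) ≈ 2.4054, g(15/14) ≈ 2.4928, g(17/14) ≈ 2.5774, g(19/14) ≈ 2.6592.
Sum = Δt · [g(0.5) + g(9/14) + g(11/14) + ...].
Sum ≈ 2.3987.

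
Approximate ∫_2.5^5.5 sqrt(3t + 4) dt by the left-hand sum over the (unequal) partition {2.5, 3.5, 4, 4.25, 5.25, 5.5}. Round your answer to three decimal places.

11.499

Subinterval widths: 1, 0.5, 0.25, 1, 0.25.
Left endpoints: 2.5, 3.5, 4, 4.25, 5.25.
f(2.5) ≈ 3.391, f(3.5) ≈ 3.808, f(4) ≈ 4.000, f(4.25) ≈ 4.093, f(5.25) ≈ 4.444.
Sum = Σ Δt_i · f(t_i).
Sum ≈ 11.499.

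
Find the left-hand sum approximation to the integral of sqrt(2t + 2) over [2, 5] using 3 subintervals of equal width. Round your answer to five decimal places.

8.44019

Δt = (5 − 2)/3 = 1.
Left endpoints: 2, 3, 4.
f(2) ≈ 2.44949, f(3) ≈ 2.82843, f(4) ≈ 3.16228.
Sum = Δt · [f(2) + f(3) + f(4)].
Sum ≈ 8.44019.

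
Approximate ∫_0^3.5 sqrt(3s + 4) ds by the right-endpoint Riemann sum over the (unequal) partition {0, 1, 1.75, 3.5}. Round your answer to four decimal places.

Subinterval widths: 1, 0.75, 1.75.
Right endpoints: 1, 1.75, 3.5.
f(1) ≈ 2.6458, f(1.75) ≈ 3.0414, f(3.5) ≈ 3.8079.
Sum = Σ Δs_i · f(s_i).
Sum ≈ 11.5906.

11.5906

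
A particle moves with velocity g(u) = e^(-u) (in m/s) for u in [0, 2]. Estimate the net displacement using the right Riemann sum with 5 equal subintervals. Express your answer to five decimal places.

0.70323

Δu = (2 − 0)/5 = 0.4.
Right endpoints: 0.4, 0.8, 1.2, 1.6, 2.
g(0.4) ≈ 0.67032, g(0.8) ≈ 0.44933, g(1.2) ≈ 0.30119, g(1.6) ≈ 0.20190, g(2) ≈ 0.13534.
Sum = Δu · [g(0.4) + g(0.8) + g(1.2) + g(1.6) + g(2)].
Sum ≈ 0.70323.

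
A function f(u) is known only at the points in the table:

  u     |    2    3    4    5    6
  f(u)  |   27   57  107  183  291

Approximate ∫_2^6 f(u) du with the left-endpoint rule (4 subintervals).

374

Δu = 1.
Sum = 1·[27 + 57 + 107 + 183] = 374.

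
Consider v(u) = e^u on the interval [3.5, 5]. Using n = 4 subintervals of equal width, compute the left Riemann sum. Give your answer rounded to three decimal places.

Δu = (5 − 3.5)/4 = 0.375.
Left endpoints: 3.5, 3.875, 4.25, 4.625.
v(3.5) ≈ 33.115, v(3.875) ≈ 48.183, v(4.25) ≈ 70.105, v(4.625) ≈ 102.003.
Sum = Δu · [v(3.5) + v(3.875) + v(4.25) + v(4.625)].
Sum ≈ 95.027.

95.027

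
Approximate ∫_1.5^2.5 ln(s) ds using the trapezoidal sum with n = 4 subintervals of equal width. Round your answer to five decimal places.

0.68114

Δs = (2.5 − 1.5)/4 = 0.25.
f(1.5) ≈ 0.40547, f(1.75) ≈ 0.55962, f(2) ≈ 0.69315, f(2.25) ≈ 0.81093, f(2.5) ≈ 0.91629.
T_4 = (Δs/2)·[f(s_0) + 2f(s_1) + 2f(s_2) + 2f(s_3) + f(s_4)].
Sum ≈ 0.68114.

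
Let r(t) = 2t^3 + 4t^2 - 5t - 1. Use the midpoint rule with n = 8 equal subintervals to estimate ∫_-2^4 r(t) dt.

Δt = (4 − (-2))/8 = 0.75.
Midpoints: -1.625, -0.875, -0.125, 0.625, 1.375, 2.125, 2.875, 3.625.
r(-1.625) = 9.10546875, r(-0.875) = 5.09765625, r(-0.125) = -0.31640625, r(0.625) = -2.07421875, r(1.375) = 4.88671875, r(2.125) = 25.62890625, r(2.875) = 65.21484375, r(3.625) = 128.70703125.
Sum = Δt · [r(-1.625) + r(-0.875) + r(-0.125) + ...].
Sum = 177.1875.

177.1875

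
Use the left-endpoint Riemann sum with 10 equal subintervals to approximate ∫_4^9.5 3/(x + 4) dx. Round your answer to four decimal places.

Δx = (9.5 − 4)/10 = 0.55.
Left endpoints: 4, 4.55, 5.1, 5.65, 6.2, 6.75, 7.3, 7.85, 8.4, 8.95.
f(4) = 0.375, f(4.55) = 20/57, f(5.1) = 30/91, f(5.65) = 60/193, f(6.2) = 5/17, f(6.75) = 12/43, f(7.3) = 30/113, f(7.85) = 20/79, f(8.4) = 15/62, f(8.95) = 60/259.
Sum = Δx · [f(4) + f(4.55) + f(5.1) + ...].
Sum ≈ 1.6125.

1.6125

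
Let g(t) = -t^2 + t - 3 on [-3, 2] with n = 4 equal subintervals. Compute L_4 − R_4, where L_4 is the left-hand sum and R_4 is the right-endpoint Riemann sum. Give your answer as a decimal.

-12.5

L_4 = -36.71875.
R_4 = -24.21875.
L_4 − R_4 = -12.5.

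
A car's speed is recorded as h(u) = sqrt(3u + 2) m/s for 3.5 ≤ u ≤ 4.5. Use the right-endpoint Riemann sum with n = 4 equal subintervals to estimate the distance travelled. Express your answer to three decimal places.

Δu = (4.5 − 3.5)/4 = 0.25.
Right endpoints: 3.75, 4, 4.25, 4.5.
h(3.75) ≈ 3.640, h(4) ≈ 3.742, h(4.25) ≈ 3.841, h(4.5) ≈ 3.937.
Sum = Δu · [h(3.75) + h(4) + h(4.25) + h(4.5)].
Sum ≈ 3.790.

3.790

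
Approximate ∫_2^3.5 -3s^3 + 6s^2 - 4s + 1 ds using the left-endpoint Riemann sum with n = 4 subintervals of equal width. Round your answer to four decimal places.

-34.9951

Δs = (3.5 − 2)/4 = 0.375.
Left endpoints: 2, 2.375, 2.75, 3.125.
f(2) = -7, f(2.375) = -7601/512, f(2.75) = -27.015625, f(3.125) = -22763/512.
Sum = Δs · [f(2) + f(2.375) + f(2.75) + f(3.125)].
Sum ≈ -34.9951.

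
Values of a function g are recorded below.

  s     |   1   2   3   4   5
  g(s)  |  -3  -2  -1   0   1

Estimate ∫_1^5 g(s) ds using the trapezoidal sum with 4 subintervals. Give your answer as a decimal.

-4

Δs = 1.
T_4 = (1/2)·[(-3) + 2·(-2) + 2·(-1) + 2·0 + 1] = -4.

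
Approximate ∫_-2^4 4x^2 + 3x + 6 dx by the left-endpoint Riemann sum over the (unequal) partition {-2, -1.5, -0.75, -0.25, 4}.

42.25

Subinterval widths: 0.5, 0.75, 0.5, 4.25.
Left endpoints: -2, -1.5, -0.75, -0.25.
f(-2) = 16, f(-1.5) = 10.5, f(-0.75) = 6, f(-0.25) = 5.5.
Sum = Σ Δx_i · f(x_i).
Sum = 42.25.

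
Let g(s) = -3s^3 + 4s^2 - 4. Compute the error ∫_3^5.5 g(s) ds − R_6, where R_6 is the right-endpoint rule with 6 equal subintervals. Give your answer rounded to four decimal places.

71.8786

Exact integral: ∫_3^5.5 g(s) ds ≈ -449.713542.
R_6 ≈ -521.592159.
Error ≈ -449.713542 − (-521.592159) ≈ 71.8786.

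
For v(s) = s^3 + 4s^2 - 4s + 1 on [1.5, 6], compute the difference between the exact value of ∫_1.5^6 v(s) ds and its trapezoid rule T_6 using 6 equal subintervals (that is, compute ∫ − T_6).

Exact integral: ∫_1.5^6 v(s) ds = 543.234375.
T_6 = 549.66796875.
Error = 543.234375 − 549.66796875 = -6.43359375.

-6.43359375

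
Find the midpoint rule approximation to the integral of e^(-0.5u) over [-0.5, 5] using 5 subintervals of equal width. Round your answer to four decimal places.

Δu = (5 − (-0.5))/5 = 1.1.
Midpoints: 0.05, 1.15, 2.25, 3.35, 4.45.
f(0.05) ≈ 0.9753, f(1.15) ≈ 0.5627, f(2.25) ≈ 0.3247, f(3.35) ≈ 0.1873, f(4.45) ≈ 0.1081.
Sum = Δu · [f(0.05) + f(1.15) + f(2.25) + f(3.35) + f(4.45)].
Sum ≈ 2.3738.

2.3738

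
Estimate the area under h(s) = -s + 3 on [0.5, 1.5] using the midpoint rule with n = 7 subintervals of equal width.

Δs = (1.5 − 0.5)/7 = 1/7.
Midpoints: 4/7, 5/7, 6/7, 1, 8/7, 9/7, 10/7.
h(4/7) = 17/7, h(5/7) = 16/7, h(6/7) = 15/7, h(1) = 2, h(8/7) = 13/7, h(9/7) = 12/7, h(10/7) = 11/7.
Sum = Δs · [h(4/7) + h(5/7) + h(6/7) + ...].
Sum = 2.

2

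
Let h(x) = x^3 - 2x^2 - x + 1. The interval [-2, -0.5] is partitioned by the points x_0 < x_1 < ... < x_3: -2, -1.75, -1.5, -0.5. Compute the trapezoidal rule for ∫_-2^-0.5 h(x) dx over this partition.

Subinterval widths: 0.25, 0.25, 1.
h(-2) = -13, h(-1.75) = -8.734375, h(-1.5) = -5.375, h(-0.5) = 0.875.
On each subinterval the trapezoid contributes (Δx_i/2)·[h(x_{i-1}) + h(x_i)].
Sum = -6.73046875.

-6.73046875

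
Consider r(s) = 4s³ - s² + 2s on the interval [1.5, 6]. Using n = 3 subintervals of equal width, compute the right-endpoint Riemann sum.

Δs = (6 − 1.5)/3 = 1.5.
Right endpoints: 3, 4.5, 6.
r(3) = 105, r(4.5) = 353.25, r(6) = 840.
Sum = Δs · [r(3) + r(4.5) + r(6)].
Sum = 1947.375.

1947.375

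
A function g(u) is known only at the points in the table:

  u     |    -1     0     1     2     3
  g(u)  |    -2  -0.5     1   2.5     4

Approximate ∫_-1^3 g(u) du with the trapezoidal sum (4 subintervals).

Δu = 1.
T_4 = (1/2)·[(-2) + 2·(-0.5) + 2·1 + 2·2.5 + 4] = 4.

4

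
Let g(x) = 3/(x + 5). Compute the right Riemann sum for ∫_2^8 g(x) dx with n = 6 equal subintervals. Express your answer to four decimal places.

1.7618

Δx = (8 − 2)/6 = 1.
Right endpoints: 3, 4, 5, 6, 7, 8.
g(3) = 0.375, g(4) = 1/3, g(5) = 0.3, g(6) = 3/11, g(7) = 0.25, g(8) = 3/13.
Sum = Δx · [g(3) + g(4) + g(5) + ...].
Sum ≈ 1.7618.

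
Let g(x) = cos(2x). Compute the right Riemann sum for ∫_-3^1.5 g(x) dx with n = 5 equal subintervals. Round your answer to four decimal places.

-0.9270

Δx = (1.5 − (-3))/5 = 0.9.
Right endpoints: -2.1, -1.2, -0.3, 0.6, 1.5.
g(-2.1) ≈ -0.4903, g(-1.2) ≈ -0.7374, g(-0.3) ≈ 0.8253, g(0.6) ≈ 0.3624, g(1.5) ≈ -0.9900.
Sum = Δx · [g(-2.1) + g(-1.2) + g(-0.3) + g(0.6) + g(1.5)].
Sum ≈ -0.9270.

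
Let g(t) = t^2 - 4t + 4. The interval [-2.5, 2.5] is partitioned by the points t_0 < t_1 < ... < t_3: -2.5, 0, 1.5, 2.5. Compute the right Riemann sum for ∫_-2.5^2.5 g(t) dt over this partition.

Subinterval widths: 2.5, 1.5, 1.
Right endpoints: 0, 1.5, 2.5.
g(0) = 4, g(1.5) = 0.25, g(2.5) = 0.25.
Sum = Σ Δt_i · g(t_i).
Sum = 10.625.

10.625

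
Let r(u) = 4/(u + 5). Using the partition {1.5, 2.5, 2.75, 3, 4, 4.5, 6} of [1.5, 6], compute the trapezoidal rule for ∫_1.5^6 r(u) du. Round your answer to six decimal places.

Subinterval widths: 1, 0.25, 0.25, 1, 0.5, 1.5.
r(1.5) = 8/13, r(2.5) = 8/15, r(2.75) = 16/31, r(3) = 0.5, r(4) = 4/9, r(4.5) = 8/19, r(6) = 4/11.
On each subinterval the trapezoid contributes (Δu_i/2)·[r(u_{i-1}) + r(u_i)].
Sum ≈ 2.109671.

2.109671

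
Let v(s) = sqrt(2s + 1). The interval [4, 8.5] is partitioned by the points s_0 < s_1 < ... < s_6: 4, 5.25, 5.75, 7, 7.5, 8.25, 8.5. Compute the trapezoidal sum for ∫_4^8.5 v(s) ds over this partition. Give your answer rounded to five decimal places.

Subinterval widths: 1.25, 0.5, 1.25, 0.5, 0.75, 0.25.
v(4) ≈ 3.00000, v(5.25) ≈ 3.39116, v(5.75) ≈ 3.53553, v(7) ≈ 3.87298, v(7.5) ≈ 4.00000, v(8.25) ≈ 4.18330, v(8.5) ≈ 4.24264.
On each subinterval the trapezoid contributes (Δs_i/2)·[v(s_{i-1}) + v(s_i)].
Sum ≈ 16.44670.

16.44670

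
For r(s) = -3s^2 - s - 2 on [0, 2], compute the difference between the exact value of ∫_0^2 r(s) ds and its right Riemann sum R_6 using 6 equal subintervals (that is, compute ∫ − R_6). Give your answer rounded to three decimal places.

Exact integral: ∫_0^2 r(s) ds = -14.
R_6 ≈ -16.44444.
Error ≈ -14 − (-16.44444) ≈ 2.444.

2.444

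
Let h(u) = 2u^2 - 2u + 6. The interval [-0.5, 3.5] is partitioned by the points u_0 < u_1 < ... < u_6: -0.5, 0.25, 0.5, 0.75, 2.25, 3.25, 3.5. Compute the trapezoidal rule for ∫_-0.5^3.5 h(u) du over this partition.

42.28125

Subinterval widths: 0.75, 0.25, 0.25, 1.5, 1, 0.25.
h(-0.5) = 7.5, h(0.25) = 5.625, h(0.5) = 5.5, h(0.75) = 5.625, h(2.25) = 11.625, h(3.25) = 20.625, h(3.5) = 23.5.
On each subinterval the trapezoid contributes (Δu_i/2)·[h(u_{i-1}) + h(u_i)].
Sum = 42.28125.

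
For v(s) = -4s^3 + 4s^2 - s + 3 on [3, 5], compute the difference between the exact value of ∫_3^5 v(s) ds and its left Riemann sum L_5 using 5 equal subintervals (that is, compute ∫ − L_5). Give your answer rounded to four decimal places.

-63.6533

Exact integral: ∫_3^5 v(s) ds ≈ -415.333333.
L_5 = -351.68.
Error ≈ -415.333333 − (-351.68) ≈ -63.6533.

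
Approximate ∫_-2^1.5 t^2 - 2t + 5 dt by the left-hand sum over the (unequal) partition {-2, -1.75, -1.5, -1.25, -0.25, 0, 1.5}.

Subinterval widths: 0.25, 0.25, 0.25, 1, 0.25, 1.5.
Left endpoints: -2, -1.75, -1.5, -1.25, -0.25, 0.
f(-2) = 13, f(-1.75) = 11.5625, f(-1.5) = 10.25, f(-1.25) = 9.0625, f(-0.25) = 5.5625, f(0) = 5.
Sum = Σ Δt_i · f(t_i).
Sum = 26.65625.

26.65625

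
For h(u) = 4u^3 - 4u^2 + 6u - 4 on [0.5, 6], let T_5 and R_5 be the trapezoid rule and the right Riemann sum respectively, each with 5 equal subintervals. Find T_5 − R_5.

-414.425

T_5 = 1132.175.
R_5 = 1546.6.
T_5 − R_5 = -414.425.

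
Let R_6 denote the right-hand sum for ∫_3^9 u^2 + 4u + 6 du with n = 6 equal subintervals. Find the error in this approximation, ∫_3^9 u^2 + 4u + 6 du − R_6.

Exact integral: ∫_3^9 f(u) du = 414.
R_6 = 463.
Error = 414 − 463 = -49.

-49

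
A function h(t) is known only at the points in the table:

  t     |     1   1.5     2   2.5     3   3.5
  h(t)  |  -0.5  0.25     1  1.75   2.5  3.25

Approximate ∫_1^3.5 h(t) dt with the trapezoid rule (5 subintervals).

Δt = 0.5.
T_5 = (0.5/2)·[(-0.5) + 2·0.25 + 2·1 + 2·1.75 + 2·2.5 + 3.25] = 3.4375.

3.4375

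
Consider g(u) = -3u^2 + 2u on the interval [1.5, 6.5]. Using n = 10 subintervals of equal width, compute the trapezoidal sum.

Δu = (6.5 − 1.5)/10 = 0.5.
g(1.5) = -3.75, g(2) = -8, g(2.5) = -13.75, g(3) = -21, g(3.5) = -29.75, g(4) = -40, g(4.5) = -51.75, g(5) = -65, g(5.5) = -79.75, g(6) = -96, g(6.5) = -113.75.
T_10 = (Δu/2)·[g(u_0) + 2g(u_1) + ... + 2g(u_{9}) + g(u_10)].
Sum = -231.875.

-231.875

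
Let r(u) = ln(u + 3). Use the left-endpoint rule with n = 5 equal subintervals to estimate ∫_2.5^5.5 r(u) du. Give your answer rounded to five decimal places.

Δu = (5.5 − 2.5)/5 = 0.6.
Left endpoints: 2.5, 3.1, 3.7, 4.3, 4.9.
r(2.5) ≈ 1.70475, r(3.1) ≈ 1.80829, r(3.7) ≈ 1.90211, r(4.3) ≈ 1.98787, r(4.9) ≈ 2.06686.
Sum = Δu · [r(2.5) + r(3.1) + r(3.7) + r(4.3) + r(4.9)].
Sum ≈ 5.68193.

5.68193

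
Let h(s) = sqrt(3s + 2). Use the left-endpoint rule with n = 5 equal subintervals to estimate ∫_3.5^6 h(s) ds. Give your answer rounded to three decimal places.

9.819

Δs = (6 − 3.5)/5 = 0.5.
Left endpoints: 3.5, 4, 4.5, 5, 5.5.
h(3.5) ≈ 3.536, h(4) ≈ 3.742, h(4.5) ≈ 3.937, h(5) ≈ 4.123, h(5.5) ≈ 4.301.
Sum = Δs · [h(3.5) + h(4) + h(4.5) + h(5) + h(5.5)].
Sum ≈ 9.819.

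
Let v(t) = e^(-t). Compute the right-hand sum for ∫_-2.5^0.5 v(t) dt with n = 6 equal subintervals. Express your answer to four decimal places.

8.9221

Δt = (0.5 − (-2.5))/6 = 0.5.
Right endpoints: -2, -1.5, -1, -0.5, 0, 0.5.
v(-2) ≈ 7.3891, v(-1.5) ≈ 4.4817, v(-1) ≈ 2.7183, v(-0.5) ≈ 1.6487, v(0) ≈ 1.0000, v(0.5) ≈ 0.6065.
Sum = Δt · [v(-2) + v(-1.5) + v(-1) + ...].
Sum ≈ 8.9221.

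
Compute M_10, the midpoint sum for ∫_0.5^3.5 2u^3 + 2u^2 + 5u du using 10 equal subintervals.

133.185

Δu = (3.5 − 0.5)/10 = 0.3.
Midpoints: 0.65, 0.95, 1.25, 1.55, 1.85, 2.15, 2.45, 2.75, 3.05, 3.35.
f(0.65) = 4.64425, f(0.95) = 8.26975, f(1.25) = 13.28125, f(1.55) = 20.00275, f(1.85) = 28.75825, f(2.15) = 39.87175, f(2.45) = 53.66725, f(2.75) = 70.46875, f(3.05) = 90.60025, f(3.35) = 114.38575.
Sum = Δu · [f(0.65) + f(0.95) + f(1.25) + ...].
Sum = 133.185.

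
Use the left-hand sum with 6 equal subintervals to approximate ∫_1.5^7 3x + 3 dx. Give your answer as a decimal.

79.0625

Δx = (7 − 1.5)/6 = 11/12.
Left endpoints: 1.5, 29/12, 10/3, 4.25, 31/6, 73/12.
f(1.5) = 7.5, f(29/12) = 10.25, f(10/3) = 13, f(4.25) = 15.75, f(31/6) = 18.5, f(73/12) = 21.25.
Sum = Δx · [f(1.5) + f(29/12) + f(10/3) + ...].
Sum = 79.0625.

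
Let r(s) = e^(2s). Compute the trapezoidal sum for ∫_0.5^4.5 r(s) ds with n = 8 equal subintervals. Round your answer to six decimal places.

4382.203473

Δs = (4.5 − 0.5)/8 = 0.5.
r(0.5) ≈ 2.718282, r(1) ≈ 7.389056, r(1.5) ≈ 20.085537, r(2) ≈ 54.598150, r(2.5) ≈ 148.413159, r(3) ≈ 403.428793, r(3.5) ≈ 1096.633158, r(4) ≈ 2980.957987, r(4.5) ≈ 8103.083928.
T_8 = (Δs/2)·[r(s_0) + 2r(s_1) + ... + 2r(s_{7}) + r(s_8)].
Sum ≈ 4382.203473.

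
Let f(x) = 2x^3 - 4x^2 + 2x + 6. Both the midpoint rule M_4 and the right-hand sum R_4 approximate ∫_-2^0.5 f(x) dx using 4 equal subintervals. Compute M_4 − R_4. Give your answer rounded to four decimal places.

M_4 ≈ -6.860352.
R_4 ≈ 2.392578.
M_4 − R_4 ≈ -9.2529.

-9.2529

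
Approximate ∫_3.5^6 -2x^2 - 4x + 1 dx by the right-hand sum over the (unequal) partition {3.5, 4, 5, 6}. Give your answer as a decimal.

-187.5

Subinterval widths: 0.5, 1, 1.
Right endpoints: 4, 5, 6.
f(4) = -47, f(5) = -69, f(6) = -95.
Sum = Σ Δx_i · f(x_i).
Sum = -187.5.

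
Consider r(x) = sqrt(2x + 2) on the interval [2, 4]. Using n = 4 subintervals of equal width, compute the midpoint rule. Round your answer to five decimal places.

5.64290

Δx = (4 − 2)/4 = 0.5.
Midpoints: 2.25, 2.75, 3.25, 3.75.
r(2.25) ≈ 2.54951, r(2.75) ≈ 2.73861, r(3.25) ≈ 2.91548, r(3.75) ≈ 3.08221.
Sum = Δx · [r(2.25) + r(2.75) + r(3.25) + r(3.75)].
Sum ≈ 5.64290.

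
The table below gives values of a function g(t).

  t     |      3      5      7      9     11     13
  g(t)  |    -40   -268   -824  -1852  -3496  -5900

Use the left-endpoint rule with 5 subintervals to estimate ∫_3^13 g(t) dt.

Δt = 2.
Sum = 2·[(-40) + (-268) + (-824) + (-1852) + (-3496)] = -12960.

-12960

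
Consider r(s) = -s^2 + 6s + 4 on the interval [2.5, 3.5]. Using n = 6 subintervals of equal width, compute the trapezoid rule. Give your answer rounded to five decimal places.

Δs = (3.5 − 2.5)/6 = 1/6.
r(2.5) = 12.75, r(8/3) = 116/9, r(17/6) = 467/36, r(3) = 13, r(19/6) = 467/36, r(10/3) = 116/9, r(3.5) = 12.75.
T_6 = (Δs/2)·[r(s_0) + 2r(s_1) + ... + 2r(s_{5}) + r(s_6)].
Sum ≈ 12.91204.

12.91204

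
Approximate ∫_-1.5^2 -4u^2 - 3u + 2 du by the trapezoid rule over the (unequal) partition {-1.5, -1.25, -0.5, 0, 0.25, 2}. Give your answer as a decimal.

-14.75

Subinterval widths: 0.25, 0.75, 0.5, 0.25, 1.75.
f(-1.5) = -2.5, f(-1.25) = -0.5, f(-0.5) = 2.5, f(0) = 2, f(0.25) = 1, f(2) = -20.
On each subinterval the trapezoid contributes (Δu_i/2)·[f(u_{i-1}) + f(u_i)].
Sum = -14.75.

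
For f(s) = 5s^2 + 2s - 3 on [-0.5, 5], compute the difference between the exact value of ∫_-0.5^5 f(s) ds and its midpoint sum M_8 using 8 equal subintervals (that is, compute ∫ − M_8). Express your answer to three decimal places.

Exact integral: ∫_-0.5^5 f(s) ds ≈ 216.79167.
M_8 ≈ 215.70850.
Error ≈ 216.79167 − 215.70850 ≈ 1.083.

1.083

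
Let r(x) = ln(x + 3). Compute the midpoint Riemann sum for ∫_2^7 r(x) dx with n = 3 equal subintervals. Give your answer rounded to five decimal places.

9.99011

Δx = (7 − 2)/3 = 5/3.
Midpoints: 17/6, 4.5, 37/6.
r(17/6) ≈ 1.76359, r(4.5) ≈ 2.01490, r(37/6) ≈ 2.21557.
Sum = Δx · [r(17/6) + r(4.5) + r(37/6)].
Sum ≈ 9.99011.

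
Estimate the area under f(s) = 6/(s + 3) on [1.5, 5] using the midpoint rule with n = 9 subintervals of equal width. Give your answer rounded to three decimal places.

3.451

Δs = (5 − 1.5)/9 = 7/18.
Midpoints: 61/36, 25/12, 89/36, 103/36, 3.25, 131/36, 145/36, 53/12, 173/36.
f(61/36) = 216/169, f(25/12) = 72/61, f(89/36) = 216/197, f(103/36) = 216/211, f(3.25) = 0.96, f(131/36) = 216/239, f(145/36) = 216/253, f(53/12) = 72/89, f(173/36) = 216/281.
Sum = Δs · [f(61/36) + f(25/12) + f(89/36) + ...].
Sum ≈ 3.451.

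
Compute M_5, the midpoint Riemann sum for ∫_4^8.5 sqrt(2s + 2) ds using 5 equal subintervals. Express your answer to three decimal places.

17.068

Δs = (8.5 − 4)/5 = 0.9.
Midpoints: 4.45, 5.35, 6.25, 7.15, 8.05.
f(4.45) ≈ 3.302, f(5.35) ≈ 3.564, f(6.25) ≈ 3.808, f(7.15) ≈ 4.037, f(8.05) ≈ 4.254.
Sum = Δs · [f(4.45) + f(5.35) + f(6.25) + f(7.15) + f(8.05)].
Sum ≈ 17.068.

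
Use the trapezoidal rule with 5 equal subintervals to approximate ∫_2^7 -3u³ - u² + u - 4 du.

-1932.5

Δu = (7 − 2)/5 = 1.
f(2) = -30, f(3) = -91, f(4) = -208, f(5) = -399, f(6) = -682, f(7) = -1075.
T_5 = (Δu/2)·[f(u_0) + 2f(u_1) + ... + 2f(u_{4}) + f(u_5)].
Sum = -1932.5.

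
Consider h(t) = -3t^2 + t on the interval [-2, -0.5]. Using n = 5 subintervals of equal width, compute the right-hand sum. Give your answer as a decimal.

-7.905

Δt = (-0.5 − (-2))/5 = 0.3.
Right endpoints: -1.7, -1.4, -1.1, -0.8, -0.5.
h(-1.7) = -10.37, h(-1.4) = -7.28, h(-1.1) = -4.73, h(-0.8) = -2.72, h(-0.5) = -1.25.
Sum = Δt · [h(-1.7) + h(-1.4) + h(-1.1) + h(-0.8) + h(-0.5)].
Sum = -7.905.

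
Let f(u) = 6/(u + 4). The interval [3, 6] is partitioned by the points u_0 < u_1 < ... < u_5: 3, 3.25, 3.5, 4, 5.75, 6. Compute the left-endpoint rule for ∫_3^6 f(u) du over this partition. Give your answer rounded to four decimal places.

2.2875

Subinterval widths: 0.25, 0.25, 0.5, 1.75, 0.25.
Left endpoints: 3, 3.25, 3.5, 4, 5.75.
f(3) = 6/7, f(3.25) = 24/29, f(3.5) = 0.8, f(4) = 0.75, f(5.75) = 8/13.
Sum = Σ Δu_i · f(u_i).
Sum ≈ 2.2875.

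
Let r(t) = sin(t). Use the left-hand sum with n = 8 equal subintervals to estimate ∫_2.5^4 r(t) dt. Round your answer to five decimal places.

-0.02001

Δt = (4 − 2.5)/8 = 0.1875.
Left endpoints: 2.5, 2.6875, 2.875, 3.0625, 3.25, 3.4375, 3.625, 3.8125.
r(2.5) ≈ 0.59847, r(2.6875) ≈ 0.43865, r(2.875) ≈ 0.26345, r(3.0625) ≈ 0.07901, r(3.25) ≈ -0.10820, r(3.4375) ≈ -0.29161, r(3.625) ≈ -0.46480, r(3.8125) ≈ -0.62170.
Sum = Δt · [r(2.5) + r(2.6875) + r(2.875) + ...].
Sum ≈ -0.02001.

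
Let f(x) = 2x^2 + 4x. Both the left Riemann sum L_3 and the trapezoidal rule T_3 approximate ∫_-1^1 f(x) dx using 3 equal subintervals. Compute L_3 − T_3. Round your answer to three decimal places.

L_3 ≈ -1.03704.
T_3 ≈ 1.62963.
L_3 − T_3 ≈ -2.667.

-2.667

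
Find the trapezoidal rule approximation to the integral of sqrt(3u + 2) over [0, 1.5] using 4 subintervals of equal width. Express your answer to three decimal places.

3.049

Δu = (1.5 − 0)/4 = 0.375.
f(0) ≈ 1.414, f(0.375) ≈ 1.768, f(0.75) ≈ 2.062, f(1.125) ≈ 2.318, f(1.5) ≈ 2.550.
T_4 = (Δu/2)·[f(u_0) + 2f(u_1) + 2f(u_2) + 2f(u_3) + f(u_4)].
Sum ≈ 3.049.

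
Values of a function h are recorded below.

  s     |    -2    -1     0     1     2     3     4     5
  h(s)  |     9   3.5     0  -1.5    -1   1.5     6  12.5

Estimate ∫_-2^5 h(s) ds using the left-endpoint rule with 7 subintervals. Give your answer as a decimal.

Δs = 1.
Sum = 1·[9 + 3.5 + 0 + (-1.5) + (-1) + 1.5 + 6] = 17.5.

17.5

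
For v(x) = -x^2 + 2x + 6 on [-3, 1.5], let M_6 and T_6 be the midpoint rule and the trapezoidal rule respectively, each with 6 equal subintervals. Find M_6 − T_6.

M_6 = 10.3359375.
T_6 = 9.703125.
M_6 − T_6 = 0.6328125.

0.6328125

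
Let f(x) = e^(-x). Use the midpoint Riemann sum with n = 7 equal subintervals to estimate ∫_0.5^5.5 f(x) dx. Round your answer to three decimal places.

Δx = (5.5 − 0.5)/7 = 5/7.
Midpoints: 6/7, 11/7, 16/7, 3, 26/7, 31/7, 36/7.
f(6/7) ≈ 0.424, f(11/7) ≈ 0.208, f(16/7) ≈ 0.102, f(3) ≈ 0.050, f(26/7) ≈ 0.024, f(31/7) ≈ 0.012, f(36/7) ≈ 0.006.
Sum = Δx · [f(6/7) + f(11/7) + f(16/7) + ...].
Sum ≈ 0.590.

0.590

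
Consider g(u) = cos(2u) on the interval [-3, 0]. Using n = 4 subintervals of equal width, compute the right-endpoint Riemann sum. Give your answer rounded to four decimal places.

Δu = (0 − (-3))/4 = 0.75.
Right endpoints: -2.25, -1.5, -0.75, 0.
g(-2.25) ≈ -0.2108, g(-1.5) ≈ -0.9900, g(-0.75) ≈ 0.0707, g(0) ≈ 1.0000.
Sum = Δu · [g(-2.25) + g(-1.5) + g(-0.75) + g(0)].
Sum ≈ -0.0975.

-0.0975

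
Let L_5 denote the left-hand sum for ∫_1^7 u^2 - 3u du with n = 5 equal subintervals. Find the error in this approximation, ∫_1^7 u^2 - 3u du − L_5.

Exact integral: ∫_1^7 f(u) du = 42.
L_5 = 25.44.
Error = 42 − 25.44 = 16.56.

16.56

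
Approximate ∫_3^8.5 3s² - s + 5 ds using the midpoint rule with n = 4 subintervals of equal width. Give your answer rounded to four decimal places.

Δs = (8.5 − 3)/4 = 1.375.
Midpoints: 3.6875, 5.0625, 6.4375, 7.8125.
f(3.6875) = 42.10546875, f(5.0625) = 76.82421875, f(6.4375) = 122.88671875, f(7.8125) = 180.29296875.
Sum = Δs · [f(3.6875) + f(5.0625) + f(6.4375) + f(7.8125)].
Sum ≈ 580.4004.

580.4004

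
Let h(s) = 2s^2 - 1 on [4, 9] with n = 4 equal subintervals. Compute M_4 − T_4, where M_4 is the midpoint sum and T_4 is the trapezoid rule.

-3.90625

M_4 = 437.03125.
T_4 = 440.9375.
M_4 − T_4 = -3.90625.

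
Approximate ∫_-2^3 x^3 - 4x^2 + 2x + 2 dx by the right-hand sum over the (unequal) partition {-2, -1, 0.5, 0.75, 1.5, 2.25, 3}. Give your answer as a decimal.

-4.3828125

Subinterval widths: 1, 1.5, 0.25, 0.75, 0.75, 0.75.
Right endpoints: -1, 0.5, 0.75, 1.5, 2.25, 3.
f(-1) = -5, f(0.5) = 2.125, f(0.75) = 1.671875, f(1.5) = -0.625, f(2.25) = -2.359375, f(3) = -1.
Sum = Σ Δx_i · f(x_i).
Sum = -4.3828125.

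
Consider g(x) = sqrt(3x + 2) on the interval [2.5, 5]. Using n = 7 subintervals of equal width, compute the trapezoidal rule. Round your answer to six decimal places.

Δx = (5 − 2.5)/7 = 5/14.
g(2.5) ≈ 3.082207, g(20/7) ≈ 3.251373, g(45/14) ≈ 3.412163, g(25/7) ≈ 3.565710, g(55/14) ≈ 3.712912, g(30/7) ≈ 3.854496, g(65/14) ≈ 3.991061, g(5) ≈ 4.123106.
T_7 = (Δx/2)·[g(x_0) + 2g(x_1) + ... + 2g(x_{6}) + g(x_7)].
Sum ≈ 9.067990.

9.067990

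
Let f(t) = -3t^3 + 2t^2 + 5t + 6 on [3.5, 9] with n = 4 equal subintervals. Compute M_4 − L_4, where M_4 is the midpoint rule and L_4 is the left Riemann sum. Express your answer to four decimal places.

M_4 ≈ -4098.901855.
L_4 ≈ -2938.235352.
M_4 − L_4 ≈ -1160.6665.

-1160.6665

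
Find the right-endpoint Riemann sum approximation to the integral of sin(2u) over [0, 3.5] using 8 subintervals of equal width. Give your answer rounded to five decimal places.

0.25881

Δu = (3.5 − 0)/8 = 0.4375.
Right endpoints: 0.4375, 0.875, 1.3125, 1.75, 2.1875, 2.625, 3.0625, 3.5.
f(0.4375) ≈ 0.76754, f(0.875) ≈ 0.98399, f(1.3125) ≈ 0.49392, f(1.75) ≈ -0.35078, f(2.1875) ≈ -0.94362, f(2.625) ≈ -0.85893, f(3.0625) ≈ -0.15753, f(3.5) ≈ 0.65699.
Sum = Δu · [f(0.4375) + f(0.875) + f(1.3125) + ...].
Sum ≈ 0.25881.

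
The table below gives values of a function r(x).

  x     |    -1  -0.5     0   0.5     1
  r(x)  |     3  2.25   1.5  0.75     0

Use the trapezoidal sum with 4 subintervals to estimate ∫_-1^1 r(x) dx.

Δx = 0.5.
T_4 = (0.5/2)·[3 + 2·2.25 + 2·1.5 + 2·0.75 + 0] = 3.

3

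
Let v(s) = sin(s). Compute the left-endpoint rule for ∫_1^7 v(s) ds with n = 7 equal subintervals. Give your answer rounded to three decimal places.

-0.121

Δs = (7 − 1)/7 = 6/7.
Left endpoints: 1, 13/7, 19/7, 25/7, 31/7, 37/7, 43/7.
v(1) ≈ 0.841, v(13/7) ≈ 0.959, v(19/7) ≈ 0.414, v(25/7) ≈ -0.417, v(31/7) ≈ -0.960, v(37/7) ≈ -0.840, v(43/7) ≈ -0.140.
Sum = Δs · [v(1) + v(13/7) + v(19/7) + ...].
Sum ≈ -0.121.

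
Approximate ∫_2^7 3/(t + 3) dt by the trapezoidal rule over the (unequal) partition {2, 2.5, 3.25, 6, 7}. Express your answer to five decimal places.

2.10591

Subinterval widths: 0.5, 0.75, 2.75, 1.
f(2) = 0.6, f(2.5) = 6/11, f(3.25) = 0.48, f(6) = 1/3, f(7) = 0.3.
On each subinterval the trapezoid contributes (Δt_i/2)·[f(t_{i-1}) + f(t_i)].
Sum ≈ 2.10591.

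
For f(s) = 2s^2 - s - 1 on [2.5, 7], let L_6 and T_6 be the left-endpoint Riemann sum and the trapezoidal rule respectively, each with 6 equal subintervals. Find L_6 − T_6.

L_6 = 162.84375.
T_6 = 193.21875.
L_6 − T_6 = -30.375.

-30.375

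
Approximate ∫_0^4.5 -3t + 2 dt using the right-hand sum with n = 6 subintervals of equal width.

Δt = (4.5 − 0)/6 = 0.75.
Right endpoints: 0.75, 1.5, 2.25, 3, 3.75, 4.5.
f(0.75) = -0.25, f(1.5) = -2.5, f(2.25) = -4.75, f(3) = -7, f(3.75) = -9.25, f(4.5) = -11.5.
Sum = Δt · [f(0.75) + f(1.5) + f(2.25) + ...].
Sum = -26.4375.

-26.4375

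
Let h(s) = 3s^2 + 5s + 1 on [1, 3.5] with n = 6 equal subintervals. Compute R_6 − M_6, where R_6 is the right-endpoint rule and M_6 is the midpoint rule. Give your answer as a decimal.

R_6 ≈ 82.35243056.
M_6 ≈ 72.39149306.
R_6 − M_6 = 9.9609375.

9.9609375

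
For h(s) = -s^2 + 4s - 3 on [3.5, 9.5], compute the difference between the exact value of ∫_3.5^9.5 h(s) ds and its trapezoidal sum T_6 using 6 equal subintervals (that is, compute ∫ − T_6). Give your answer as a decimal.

1

Exact integral: ∫_3.5^9.5 h(s) ds = -133.5.
T_6 = -134.5.
Error = -133.5 − (-134.5) = 1.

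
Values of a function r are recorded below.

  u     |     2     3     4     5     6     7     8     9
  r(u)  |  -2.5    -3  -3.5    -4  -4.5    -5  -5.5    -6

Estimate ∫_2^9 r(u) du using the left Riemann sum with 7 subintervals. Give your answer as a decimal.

-28

Δu = 1.
Sum = 1·[(-2.5) + (-3) + (-3.5) + (-4) + (-4.5) + (-5) + (-5.5)] = -28.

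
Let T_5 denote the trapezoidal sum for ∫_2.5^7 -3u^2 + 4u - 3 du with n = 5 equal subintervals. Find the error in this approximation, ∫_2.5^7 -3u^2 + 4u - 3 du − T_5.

Exact integral: ∫_2.5^7 f(u) du = -255.375.
T_5 = -257.1975.
Error = -255.375 − (-257.1975) = 1.8225.

1.8225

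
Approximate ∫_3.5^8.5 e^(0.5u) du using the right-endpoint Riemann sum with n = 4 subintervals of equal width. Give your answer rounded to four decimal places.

Δu = (8.5 − 3.5)/4 = 1.25.
Right endpoints: 4.75, 6, 7.25, 8.5.
f(4.75) ≈ 10.7510, f(6) ≈ 20.0855, f(7.25) ≈ 37.5247, f(8.5) ≈ 70.1054.
Sum = Δu · [f(4.75) + f(6) + f(7.25) + f(8.5)].
Sum ≈ 173.0834.

173.0834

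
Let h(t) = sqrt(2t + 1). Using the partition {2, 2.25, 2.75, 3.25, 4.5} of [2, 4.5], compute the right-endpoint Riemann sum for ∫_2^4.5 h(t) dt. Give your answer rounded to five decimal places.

Subinterval widths: 0.25, 0.5, 0.5, 1.25.
Right endpoints: 2.25, 2.75, 3.25, 4.5.
h(2.25) ≈ 2.34521, h(2.75) ≈ 2.54951, h(3.25) ≈ 2.73861, h(4.5) ≈ 3.16228.
Sum = Σ Δt_i · h(t_i).
Sum ≈ 7.18321.

7.18321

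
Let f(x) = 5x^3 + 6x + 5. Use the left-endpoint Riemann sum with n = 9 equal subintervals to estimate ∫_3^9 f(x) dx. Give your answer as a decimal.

7204

Δx = (9 − 3)/9 = 2/3.
Left endpoints: 3, 11/3, 13/3, 5, 17/3, 19/3, 7, 23/3, 25/3.
f(3) = 158, f(11/3) = 7384/27, f(13/3) = 11822/27, f(5) = 660, f(17/3) = 25618/27, f(19/3) = 35456/27, f(7) = 1762, f(23/3) = 62212/27, f(25/3) = 79610/27.
Sum = Δx · [f(3) + f(11/3) + f(13/3) + ...].
Sum = 7204.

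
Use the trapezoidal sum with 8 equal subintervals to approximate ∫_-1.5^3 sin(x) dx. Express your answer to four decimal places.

1.0326

Δx = (3 − (-1.5))/8 = 0.5625.
f(-1.5) ≈ -0.9975, f(-0.9375) ≈ -0.8061, f(-0.375) ≈ -0.3663, f(0.1875) ≈ 0.1864, f(0.75) ≈ 0.6816, f(1.3125) ≈ 0.9668, f(1.875) ≈ 0.9541, f(2.4375) ≈ 0.6473, f(3) ≈ 0.1411.
T_8 = (Δx/2)·[f(x_0) + 2f(x_1) + ... + 2f(x_{7}) + f(x_8)].
Sum ≈ 1.0326.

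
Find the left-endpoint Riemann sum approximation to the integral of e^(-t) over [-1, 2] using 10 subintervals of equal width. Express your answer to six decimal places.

2.989732

Δt = (2 − (-1))/10 = 0.3.
Left endpoints: -1, -0.7, -0.4, -0.1, 0.2, 0.5, 0.8, 1.1, 1.4, 1.7.
f(-1) ≈ 2.718282, f(-0.7) ≈ 2.013753, f(-0.4) ≈ 1.491825, f(-0.1) ≈ 1.105171, f(0.2) ≈ 0.818731, f(0.5) ≈ 0.606531, f(0.8) ≈ 0.449329, f(1.1) ≈ 0.332871, f(1.4) ≈ 0.246597, f(1.7) ≈ 0.182684.
Sum = Δt · [f(-1) + f(-0.7) + f(-0.4) + ...].
Sum ≈ 2.989732.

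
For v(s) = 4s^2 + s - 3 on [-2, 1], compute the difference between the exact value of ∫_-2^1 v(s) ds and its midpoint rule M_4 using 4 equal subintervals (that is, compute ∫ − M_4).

0.5625

Exact integral: ∫_-2^1 v(s) ds = 1.5.
M_4 = 0.9375.
Error = 1.5 − 0.9375 = 0.5625.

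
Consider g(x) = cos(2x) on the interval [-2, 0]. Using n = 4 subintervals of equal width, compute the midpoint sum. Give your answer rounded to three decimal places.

-0.395

Δx = (0 − (-2))/4 = 0.5.
Midpoints: -1.75, -1.25, -0.75, -0.25.
g(-1.75) ≈ -0.936, g(-1.25) ≈ -0.801, g(-0.75) ≈ 0.071, g(-0.25) ≈ 0.878.
Sum = Δx · [g(-1.75) + g(-1.25) + g(-0.75) + g(-0.25)].
Sum ≈ -0.395.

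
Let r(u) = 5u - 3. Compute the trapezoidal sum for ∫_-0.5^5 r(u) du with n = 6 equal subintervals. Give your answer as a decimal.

Δu = (5 − (-0.5))/6 = 11/12.
r(-0.5) = -5.5, r(5/12) = -11/12, r(4/3) = 11/3, r(2.25) = 8.25, r(19/6) = 77/6, r(49/12) = 209/12, r(5) = 22.
T_6 = (Δu/2)·[r(u_0) + 2r(u_1) + ... + 2r(u_{5}) + r(u_6)].
Sum = 45.375.

45.375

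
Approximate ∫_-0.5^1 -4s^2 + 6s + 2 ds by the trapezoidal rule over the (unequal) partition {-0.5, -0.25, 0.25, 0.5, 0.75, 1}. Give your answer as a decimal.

Subinterval widths: 0.25, 0.5, 0.25, 0.25, 0.25.
f(-0.5) = -2, f(-0.25) = 0.25, f(0.25) = 3.25, f(0.5) = 4, f(0.75) = 4.25, f(1) = 4.
On each subinterval the trapezoid contributes (Δs_i/2)·[f(s_{i-1}) + f(s_i)].
Sum = 3.625.

3.625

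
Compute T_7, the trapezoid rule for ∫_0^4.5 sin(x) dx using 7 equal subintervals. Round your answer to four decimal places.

1.1688

Δx = (4.5 − 0)/7 = 9/14.
f(0) ≈ 0.0000, f(9/14) ≈ 0.5995, f(9/7) ≈ 0.9596, f(27/14) ≈ 0.9367, f(18/7) ≈ 0.5398, f(45/14) ≈ -0.0726, f(27/7) ≈ -0.6560, f(4.5) ≈ -0.9775.
T_7 = (Δx/2)·[f(x_0) + 2f(x_1) + ... + 2f(x_{6}) + f(x_7)].
Sum ≈ 1.1688.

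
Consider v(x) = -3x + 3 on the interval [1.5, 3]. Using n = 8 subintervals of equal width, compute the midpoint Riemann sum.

-5.625

Δx = (3 − 1.5)/8 = 0.1875.
Midpoints: 1.59375, 1.78125, 1.96875, 2.15625, 2.34375, 2.53125, 2.71875, 2.90625.
v(1.59375) = -1.78125, v(1.78125) = -2.34375, v(1.96875) = -2.90625, v(2.15625) = -3.46875, v(2.34375) = -4.03125, v(2.53125) = -4.59375, v(2.71875) = -5.15625, v(2.90625) = -5.71875.
Sum = Δx · [v(1.59375) + v(1.78125) + v(1.96875) + ...].
Sum = -5.625.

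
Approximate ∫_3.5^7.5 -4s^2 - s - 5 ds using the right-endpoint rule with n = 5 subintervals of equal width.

Δs = (7.5 − 3.5)/5 = 0.8.
Right endpoints: 4.3, 5.1, 5.9, 6.7, 7.5.
f(4.3) = -83.26, f(5.1) = -114.14, f(5.9) = -150.14, f(6.7) = -191.26, f(7.5) = -237.5.
Sum = Δs · [f(4.3) + f(5.1) + f(5.9) + f(6.7) + f(7.5)].
Sum = -621.04.

-621.04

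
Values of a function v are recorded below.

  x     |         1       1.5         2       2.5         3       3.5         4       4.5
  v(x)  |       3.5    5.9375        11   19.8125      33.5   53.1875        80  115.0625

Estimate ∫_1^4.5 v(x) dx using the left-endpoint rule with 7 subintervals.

103.46875

Δx = 0.5.
Sum = 0.5·[3.5 + 5.9375 + 11 + 19.8125 + 33.5 + 53.1875 + 80] = 103.46875.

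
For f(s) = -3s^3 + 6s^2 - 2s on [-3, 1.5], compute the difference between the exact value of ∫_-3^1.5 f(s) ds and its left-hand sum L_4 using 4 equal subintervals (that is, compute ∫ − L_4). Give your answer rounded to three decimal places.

-91.204

Exact integral: ∫_-3^1.5 f(s) ds = 124.453125.
L_4 ≈ 215.65723.
Error ≈ 124.453125 − 215.65723 ≈ -91.204.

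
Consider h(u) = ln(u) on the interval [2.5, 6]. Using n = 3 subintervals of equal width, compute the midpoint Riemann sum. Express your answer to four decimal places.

Δu = (6 − 2.5)/3 = 7/6.
Midpoints: 37/12, 4.25, 65/12.
h(37/12) ≈ 1.1260, h(4.25) ≈ 1.4469, h(65/12) ≈ 1.6895.
Sum = Δu · [h(37/12) + h(4.25) + h(65/12)].
Sum ≈ 4.9728.

4.9728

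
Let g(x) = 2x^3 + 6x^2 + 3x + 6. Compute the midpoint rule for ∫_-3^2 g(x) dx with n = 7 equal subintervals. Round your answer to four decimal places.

59.3622

Δx = (2 − (-3))/7 = 5/7.
Midpoints: -37/14, -27/14, -17/14, -0.5, 3/14, 13/14, 23/14.
g(-37/14) = 4199/1372, g(-27/14) = 11229/1372, g(-17/14) = 10459/1372, g(-0.5) = 5.75, g(3/14) = 9519/1372, g(13/14) = 21349/1372, g(23/14) = 49379/1372.
Sum = Δx · [g(-37/14) + g(-27/14) + g(-17/14) + ...].
Sum ≈ 59.3622.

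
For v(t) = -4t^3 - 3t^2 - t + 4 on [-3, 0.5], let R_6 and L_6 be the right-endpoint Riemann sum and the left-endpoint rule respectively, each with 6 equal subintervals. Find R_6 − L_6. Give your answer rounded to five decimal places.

-50.02083

R_6 ≈ 49.5590278.
L_6 ≈ 99.5798611.
R_6 − L_6 ≈ -50.02083.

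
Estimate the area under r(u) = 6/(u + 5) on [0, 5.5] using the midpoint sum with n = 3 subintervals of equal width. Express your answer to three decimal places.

Δu = (5.5 − 0)/3 = 11/6.
Midpoints: 11/12, 2.75, 55/12.
r(11/12) = 72/71, r(2.75) = 24/31, r(55/12) = 72/115.
Sum = Δu · [r(11/12) + r(2.75) + r(55/12)].
Sum ≈ 4.426.

4.426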